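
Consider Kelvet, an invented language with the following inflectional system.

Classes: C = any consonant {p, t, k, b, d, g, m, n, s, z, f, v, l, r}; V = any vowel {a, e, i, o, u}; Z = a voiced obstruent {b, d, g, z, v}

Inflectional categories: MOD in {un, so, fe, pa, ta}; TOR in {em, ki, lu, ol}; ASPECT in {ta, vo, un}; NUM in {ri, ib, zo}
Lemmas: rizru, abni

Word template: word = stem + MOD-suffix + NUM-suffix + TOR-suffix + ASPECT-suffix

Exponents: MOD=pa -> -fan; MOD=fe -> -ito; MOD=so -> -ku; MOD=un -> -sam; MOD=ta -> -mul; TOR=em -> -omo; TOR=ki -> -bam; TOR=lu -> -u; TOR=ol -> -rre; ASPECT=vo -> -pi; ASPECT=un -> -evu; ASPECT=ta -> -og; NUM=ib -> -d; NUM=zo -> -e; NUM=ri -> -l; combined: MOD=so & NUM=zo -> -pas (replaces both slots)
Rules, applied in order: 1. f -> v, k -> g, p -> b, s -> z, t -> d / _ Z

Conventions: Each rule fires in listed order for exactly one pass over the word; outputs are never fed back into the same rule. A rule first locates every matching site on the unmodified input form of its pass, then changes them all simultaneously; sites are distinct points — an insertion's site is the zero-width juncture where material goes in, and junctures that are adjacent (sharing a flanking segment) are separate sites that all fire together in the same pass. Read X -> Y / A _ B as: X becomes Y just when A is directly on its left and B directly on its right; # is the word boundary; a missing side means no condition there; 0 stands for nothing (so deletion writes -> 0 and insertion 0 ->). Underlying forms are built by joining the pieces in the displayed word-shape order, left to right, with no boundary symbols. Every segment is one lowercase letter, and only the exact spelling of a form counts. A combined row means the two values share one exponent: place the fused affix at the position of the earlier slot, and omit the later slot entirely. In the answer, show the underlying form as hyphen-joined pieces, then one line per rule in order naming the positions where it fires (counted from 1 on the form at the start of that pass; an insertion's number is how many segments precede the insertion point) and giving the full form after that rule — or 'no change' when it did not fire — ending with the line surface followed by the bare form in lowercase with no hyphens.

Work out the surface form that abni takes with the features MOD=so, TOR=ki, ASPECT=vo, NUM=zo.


underlying: abni-pas-bam-pi
1. f -> v, k -> g, p -> b, s -> z, t -> d / _ Z: fires at position(s) 7: abnipazbampi
surface: abnipazbampi


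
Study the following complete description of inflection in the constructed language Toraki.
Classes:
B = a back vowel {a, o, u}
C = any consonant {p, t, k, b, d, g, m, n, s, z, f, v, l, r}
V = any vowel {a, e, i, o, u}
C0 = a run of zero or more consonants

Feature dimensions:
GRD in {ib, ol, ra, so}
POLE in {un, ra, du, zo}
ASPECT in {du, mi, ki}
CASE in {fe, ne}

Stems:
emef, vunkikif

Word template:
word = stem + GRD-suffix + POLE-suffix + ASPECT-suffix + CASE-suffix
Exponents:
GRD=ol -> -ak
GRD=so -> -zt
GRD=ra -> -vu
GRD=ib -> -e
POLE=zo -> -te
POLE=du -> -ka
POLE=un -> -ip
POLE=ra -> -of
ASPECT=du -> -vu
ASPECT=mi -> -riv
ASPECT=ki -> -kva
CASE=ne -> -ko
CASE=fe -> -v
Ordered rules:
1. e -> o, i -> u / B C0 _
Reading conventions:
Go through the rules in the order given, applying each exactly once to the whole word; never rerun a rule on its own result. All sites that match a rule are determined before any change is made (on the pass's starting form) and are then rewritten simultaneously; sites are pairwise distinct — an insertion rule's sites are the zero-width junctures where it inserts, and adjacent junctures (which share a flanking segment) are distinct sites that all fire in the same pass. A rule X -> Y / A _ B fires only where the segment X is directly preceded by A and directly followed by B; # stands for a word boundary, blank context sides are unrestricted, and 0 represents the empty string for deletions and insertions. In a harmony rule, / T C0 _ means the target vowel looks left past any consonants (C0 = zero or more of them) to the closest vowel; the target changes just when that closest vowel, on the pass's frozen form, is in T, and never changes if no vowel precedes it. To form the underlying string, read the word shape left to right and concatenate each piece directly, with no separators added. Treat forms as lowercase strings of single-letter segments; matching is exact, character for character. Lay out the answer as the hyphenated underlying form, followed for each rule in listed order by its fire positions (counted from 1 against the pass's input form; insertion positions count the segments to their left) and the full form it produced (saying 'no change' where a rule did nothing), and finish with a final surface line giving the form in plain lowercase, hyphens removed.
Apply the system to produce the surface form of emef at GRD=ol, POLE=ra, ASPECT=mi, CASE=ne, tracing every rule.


underlying: emef-ak-of-riv-ko
1. e -> o, i -> u / B C0 _: fires at position(s) 10: emefakofruvko
surface: emefakofruvko


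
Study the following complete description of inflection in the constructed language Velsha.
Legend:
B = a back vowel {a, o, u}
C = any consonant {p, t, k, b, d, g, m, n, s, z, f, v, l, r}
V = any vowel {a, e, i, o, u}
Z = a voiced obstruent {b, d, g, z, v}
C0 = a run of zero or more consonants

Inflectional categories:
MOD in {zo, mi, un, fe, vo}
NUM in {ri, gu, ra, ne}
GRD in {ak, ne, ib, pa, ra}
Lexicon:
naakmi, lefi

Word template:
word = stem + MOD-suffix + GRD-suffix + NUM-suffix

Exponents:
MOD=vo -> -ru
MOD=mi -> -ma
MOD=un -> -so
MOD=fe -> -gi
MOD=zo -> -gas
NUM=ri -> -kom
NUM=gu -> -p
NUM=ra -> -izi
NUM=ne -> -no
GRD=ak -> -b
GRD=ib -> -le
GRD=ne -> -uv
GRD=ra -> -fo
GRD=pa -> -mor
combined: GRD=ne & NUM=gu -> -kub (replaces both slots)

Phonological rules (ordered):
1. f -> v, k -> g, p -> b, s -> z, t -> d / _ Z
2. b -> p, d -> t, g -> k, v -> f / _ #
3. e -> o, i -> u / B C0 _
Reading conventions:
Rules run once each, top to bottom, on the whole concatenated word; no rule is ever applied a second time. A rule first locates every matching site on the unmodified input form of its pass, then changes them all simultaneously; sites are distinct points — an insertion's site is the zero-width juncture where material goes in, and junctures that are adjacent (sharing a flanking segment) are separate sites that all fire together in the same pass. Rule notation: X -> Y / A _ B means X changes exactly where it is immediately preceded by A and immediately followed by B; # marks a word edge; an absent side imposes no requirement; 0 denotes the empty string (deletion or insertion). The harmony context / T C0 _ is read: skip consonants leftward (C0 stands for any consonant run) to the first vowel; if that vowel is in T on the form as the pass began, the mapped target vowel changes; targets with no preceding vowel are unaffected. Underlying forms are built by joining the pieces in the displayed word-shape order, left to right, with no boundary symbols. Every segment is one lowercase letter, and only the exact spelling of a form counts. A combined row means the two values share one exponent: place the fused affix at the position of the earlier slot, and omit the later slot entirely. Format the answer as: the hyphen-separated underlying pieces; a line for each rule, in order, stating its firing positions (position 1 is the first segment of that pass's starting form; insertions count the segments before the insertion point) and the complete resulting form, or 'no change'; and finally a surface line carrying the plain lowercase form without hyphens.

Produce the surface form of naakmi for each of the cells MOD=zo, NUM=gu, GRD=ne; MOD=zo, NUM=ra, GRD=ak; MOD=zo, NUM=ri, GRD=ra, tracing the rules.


cell MOD=zo, NUM=gu, GRD=ne:
underlying: naakmi-gas-kub
1. f -> v, k -> g, p -> b, s -> z, t -> d / _ Z: no change
2. b -> p, d -> t, g -> k, v -> f / _ #: fires at position(s) 12: naakmigaskup
3. e -> o, i -> u / B C0 _: fires at position(s) 6: naakmugaskup
surface: naakmugaskup

cell MOD=zo, NUM=ra, GRD=ak:
underlying: naakmi-gas-b-izi
1. f -> v, k -> g, p -> b, s -> z, t -> d / _ Z: fires at position(s) 9: naakmigazbizi
2. b -> p, d -> t, g -> k, v -> f / _ #: no change
3. e -> o, i -> u / B C0 _: fires at position(s) 6, 11: naakmugazbuzi
surface: naakmugazbuzi

cell MOD=zo, NUM=ri, GRD=ra:
underlying: naakmi-gas-fo-kom
1. f -> v, k -> g, p -> b, s -> z, t -> d / _ Z: no change
2. b -> p, d -> t, g -> k, v -> f / _ #: no change
3. e -> o, i -> u / B C0 _: fires at position(s) 6: naakmugasfokom
surface: naakmugasfokom


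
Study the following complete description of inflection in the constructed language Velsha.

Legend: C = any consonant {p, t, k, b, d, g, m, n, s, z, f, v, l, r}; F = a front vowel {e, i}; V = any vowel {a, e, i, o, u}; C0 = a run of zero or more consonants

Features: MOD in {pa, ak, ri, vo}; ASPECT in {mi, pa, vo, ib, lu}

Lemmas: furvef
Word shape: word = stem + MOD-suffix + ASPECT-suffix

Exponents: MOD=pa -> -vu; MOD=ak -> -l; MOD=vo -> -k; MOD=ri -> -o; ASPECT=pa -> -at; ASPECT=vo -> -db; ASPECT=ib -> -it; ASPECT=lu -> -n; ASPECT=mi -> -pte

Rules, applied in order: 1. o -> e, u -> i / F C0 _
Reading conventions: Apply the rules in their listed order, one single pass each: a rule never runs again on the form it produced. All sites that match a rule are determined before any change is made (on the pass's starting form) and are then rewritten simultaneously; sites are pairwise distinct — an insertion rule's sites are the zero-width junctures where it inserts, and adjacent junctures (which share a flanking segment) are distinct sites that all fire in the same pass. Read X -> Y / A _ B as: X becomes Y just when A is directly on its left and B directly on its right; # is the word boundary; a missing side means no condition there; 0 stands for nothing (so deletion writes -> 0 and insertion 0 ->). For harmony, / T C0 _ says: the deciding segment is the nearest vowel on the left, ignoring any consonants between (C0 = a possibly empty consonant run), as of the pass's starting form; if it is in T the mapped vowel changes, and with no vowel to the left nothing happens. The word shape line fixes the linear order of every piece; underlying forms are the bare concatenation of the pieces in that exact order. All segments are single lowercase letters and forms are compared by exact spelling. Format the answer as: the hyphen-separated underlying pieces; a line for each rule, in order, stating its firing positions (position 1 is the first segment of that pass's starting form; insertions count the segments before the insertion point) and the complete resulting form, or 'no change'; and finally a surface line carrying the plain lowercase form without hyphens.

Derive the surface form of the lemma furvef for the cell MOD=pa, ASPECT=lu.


underlying: furvef-vu-n
1. o -> e, u -> i / F C0 _: fires at position(s) 8: furvefvin
surface: furvefvin


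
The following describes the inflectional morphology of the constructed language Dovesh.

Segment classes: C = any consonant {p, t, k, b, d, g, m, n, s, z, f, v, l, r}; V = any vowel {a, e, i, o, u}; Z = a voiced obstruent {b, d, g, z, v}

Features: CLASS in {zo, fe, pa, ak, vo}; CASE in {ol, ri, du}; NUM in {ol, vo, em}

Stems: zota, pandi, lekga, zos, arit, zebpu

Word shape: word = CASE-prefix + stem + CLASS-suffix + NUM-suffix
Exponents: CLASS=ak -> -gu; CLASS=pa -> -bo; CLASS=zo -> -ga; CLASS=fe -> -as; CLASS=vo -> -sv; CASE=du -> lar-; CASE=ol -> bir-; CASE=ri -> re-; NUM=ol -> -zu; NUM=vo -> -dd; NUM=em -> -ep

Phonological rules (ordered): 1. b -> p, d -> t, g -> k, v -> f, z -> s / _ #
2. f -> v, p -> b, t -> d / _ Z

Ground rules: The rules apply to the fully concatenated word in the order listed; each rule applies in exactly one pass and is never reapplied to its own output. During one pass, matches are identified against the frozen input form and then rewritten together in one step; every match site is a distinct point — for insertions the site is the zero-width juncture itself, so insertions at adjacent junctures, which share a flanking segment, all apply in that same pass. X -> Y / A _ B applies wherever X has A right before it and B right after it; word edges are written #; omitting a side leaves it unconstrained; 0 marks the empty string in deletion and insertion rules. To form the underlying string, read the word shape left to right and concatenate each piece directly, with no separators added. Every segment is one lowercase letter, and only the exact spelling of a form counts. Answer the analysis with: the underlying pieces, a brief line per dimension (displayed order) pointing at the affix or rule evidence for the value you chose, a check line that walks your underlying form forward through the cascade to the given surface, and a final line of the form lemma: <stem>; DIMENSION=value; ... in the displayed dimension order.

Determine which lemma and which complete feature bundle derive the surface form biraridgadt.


underlying: bir-arit-ga-dd
CLASS=zo - signalled by the affix -ga
CASE=ol - signalled by the affix bir-
NUM=vo - signalled by the affix -dd
check: biraritgadd -> biraritgadt -> biraridgadt
lemma: arit; CLASS=zo; CASE=ol; NUM=vo


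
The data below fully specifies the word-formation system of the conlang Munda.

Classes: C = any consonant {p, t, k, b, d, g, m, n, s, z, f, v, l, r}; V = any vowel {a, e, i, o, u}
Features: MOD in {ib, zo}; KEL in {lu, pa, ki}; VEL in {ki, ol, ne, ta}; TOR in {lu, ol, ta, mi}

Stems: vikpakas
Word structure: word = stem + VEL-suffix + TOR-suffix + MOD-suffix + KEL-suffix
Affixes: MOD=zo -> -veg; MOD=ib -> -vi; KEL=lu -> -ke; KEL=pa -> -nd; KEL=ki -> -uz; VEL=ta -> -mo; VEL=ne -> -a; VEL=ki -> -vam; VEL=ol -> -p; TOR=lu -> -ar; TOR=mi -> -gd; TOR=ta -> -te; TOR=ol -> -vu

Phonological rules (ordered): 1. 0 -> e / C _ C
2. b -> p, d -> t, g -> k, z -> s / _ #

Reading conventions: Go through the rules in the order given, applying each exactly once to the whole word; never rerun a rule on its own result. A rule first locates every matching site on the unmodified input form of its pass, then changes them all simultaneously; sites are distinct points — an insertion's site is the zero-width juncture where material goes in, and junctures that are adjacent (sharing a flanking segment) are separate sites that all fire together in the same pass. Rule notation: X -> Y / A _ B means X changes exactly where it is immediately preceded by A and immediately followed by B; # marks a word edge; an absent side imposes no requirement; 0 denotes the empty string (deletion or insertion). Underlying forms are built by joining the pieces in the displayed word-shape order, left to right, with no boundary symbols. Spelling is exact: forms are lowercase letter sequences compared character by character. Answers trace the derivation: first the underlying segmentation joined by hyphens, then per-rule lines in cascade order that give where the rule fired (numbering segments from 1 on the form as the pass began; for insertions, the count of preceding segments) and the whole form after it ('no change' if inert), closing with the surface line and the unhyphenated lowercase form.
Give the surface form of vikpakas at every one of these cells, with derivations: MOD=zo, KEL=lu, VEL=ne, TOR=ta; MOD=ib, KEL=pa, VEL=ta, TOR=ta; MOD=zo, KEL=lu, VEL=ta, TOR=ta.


cell MOD=zo, KEL=lu, VEL=ne, TOR=ta:
underlying: vikpakas-a-te-veg-ke
1. 0 -> e / C _ C: inserts after position(s) 3, 14: vikepakasatevegeke
2. b -> p, d -> t, g -> k, z -> s / _ #: no change
surface: vikepakasatevegeke

cell MOD=ib, KEL=pa, VEL=ta, TOR=ta:
underlying: vikpakas-mo-te-vi-nd
1. 0 -> e / C _ C: inserts after position(s) 3, 8, 15: vikepakasemotevined
2. b -> p, d -> t, g -> k, z -> s / _ #: fires at position(s) 19: vikepakasemotevinet
surface: vikepakasemotevinet

cell MOD=zo, KEL=lu, VEL=ta, TOR=ta:
underlying: vikpakas-mo-te-veg-ke
1. 0 -> e / C _ C: inserts after position(s) 3, 8, 15: vikepakasemotevegeke
2. b -> p, d -> t, g -> k, z -> s / _ #: no change
surface: vikepakasemotevegeke


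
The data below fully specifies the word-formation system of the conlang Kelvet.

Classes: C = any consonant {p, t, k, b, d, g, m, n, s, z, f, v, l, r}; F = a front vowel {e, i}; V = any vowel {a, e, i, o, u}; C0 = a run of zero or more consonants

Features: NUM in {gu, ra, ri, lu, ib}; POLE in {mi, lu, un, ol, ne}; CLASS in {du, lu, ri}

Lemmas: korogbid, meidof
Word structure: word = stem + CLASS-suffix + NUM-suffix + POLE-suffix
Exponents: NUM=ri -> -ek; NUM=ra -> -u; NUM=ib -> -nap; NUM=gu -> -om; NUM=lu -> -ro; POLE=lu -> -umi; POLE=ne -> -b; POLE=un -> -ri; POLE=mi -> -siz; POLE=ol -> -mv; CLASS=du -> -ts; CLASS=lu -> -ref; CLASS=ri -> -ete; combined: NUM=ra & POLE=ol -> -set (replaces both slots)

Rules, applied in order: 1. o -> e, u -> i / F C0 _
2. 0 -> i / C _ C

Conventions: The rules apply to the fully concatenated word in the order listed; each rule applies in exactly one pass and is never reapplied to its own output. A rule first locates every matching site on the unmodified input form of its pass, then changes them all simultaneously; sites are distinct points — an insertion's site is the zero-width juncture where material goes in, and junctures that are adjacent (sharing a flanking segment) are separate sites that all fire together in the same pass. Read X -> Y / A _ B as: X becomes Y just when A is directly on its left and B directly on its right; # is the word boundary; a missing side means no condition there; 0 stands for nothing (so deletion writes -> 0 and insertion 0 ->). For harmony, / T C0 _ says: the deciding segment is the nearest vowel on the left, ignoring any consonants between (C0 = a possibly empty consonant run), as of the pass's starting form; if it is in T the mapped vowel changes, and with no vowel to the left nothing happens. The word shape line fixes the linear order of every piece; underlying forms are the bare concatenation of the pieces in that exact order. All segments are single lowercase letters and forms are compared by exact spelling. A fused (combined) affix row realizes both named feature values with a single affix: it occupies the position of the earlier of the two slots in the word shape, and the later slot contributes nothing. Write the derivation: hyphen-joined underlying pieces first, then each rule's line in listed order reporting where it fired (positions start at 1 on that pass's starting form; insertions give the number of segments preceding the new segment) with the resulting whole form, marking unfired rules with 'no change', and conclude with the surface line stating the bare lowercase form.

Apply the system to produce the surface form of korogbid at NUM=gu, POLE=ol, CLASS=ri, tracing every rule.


underlying: korogbid-ete-om-mv
1. o -> e, u -> i / F C0 _: fires at position(s) 12: korogbideteemmv
2. 0 -> i / C _ C: inserts after position(s) 5, 13, 14: korogibideteemimiv
surface: korogibideteemimiv


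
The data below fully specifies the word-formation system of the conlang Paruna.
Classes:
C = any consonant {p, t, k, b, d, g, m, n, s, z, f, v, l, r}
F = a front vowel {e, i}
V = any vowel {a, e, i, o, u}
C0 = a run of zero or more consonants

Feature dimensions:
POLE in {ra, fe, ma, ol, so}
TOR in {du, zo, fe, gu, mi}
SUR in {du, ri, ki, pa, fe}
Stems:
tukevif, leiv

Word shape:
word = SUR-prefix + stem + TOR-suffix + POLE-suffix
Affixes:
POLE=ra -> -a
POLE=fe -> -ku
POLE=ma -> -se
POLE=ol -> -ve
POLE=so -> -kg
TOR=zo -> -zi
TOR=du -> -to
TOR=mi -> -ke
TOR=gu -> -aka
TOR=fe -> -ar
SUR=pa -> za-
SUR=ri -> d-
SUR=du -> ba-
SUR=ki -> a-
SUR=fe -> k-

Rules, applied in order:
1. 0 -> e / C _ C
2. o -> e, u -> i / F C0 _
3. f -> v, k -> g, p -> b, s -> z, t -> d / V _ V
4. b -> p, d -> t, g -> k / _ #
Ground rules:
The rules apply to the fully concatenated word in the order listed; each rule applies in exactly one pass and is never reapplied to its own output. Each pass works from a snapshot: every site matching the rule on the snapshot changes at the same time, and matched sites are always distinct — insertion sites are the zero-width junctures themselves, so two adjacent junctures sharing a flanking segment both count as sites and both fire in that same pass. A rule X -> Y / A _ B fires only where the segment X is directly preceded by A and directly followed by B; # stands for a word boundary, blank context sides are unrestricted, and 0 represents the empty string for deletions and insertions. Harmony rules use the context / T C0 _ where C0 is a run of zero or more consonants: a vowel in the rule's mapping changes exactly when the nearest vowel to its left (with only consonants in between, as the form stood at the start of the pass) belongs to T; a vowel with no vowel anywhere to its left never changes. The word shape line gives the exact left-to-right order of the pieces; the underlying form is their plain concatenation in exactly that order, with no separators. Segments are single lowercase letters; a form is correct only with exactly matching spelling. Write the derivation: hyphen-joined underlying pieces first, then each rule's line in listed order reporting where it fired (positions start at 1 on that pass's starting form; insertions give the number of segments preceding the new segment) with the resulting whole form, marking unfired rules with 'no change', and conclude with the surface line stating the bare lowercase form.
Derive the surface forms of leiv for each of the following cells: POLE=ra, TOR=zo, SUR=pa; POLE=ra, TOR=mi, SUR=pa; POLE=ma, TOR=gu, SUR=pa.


cell POLE=ra, TOR=zo, SUR=pa:
underlying: za-leiv-zi-a
1. 0 -> e / C _ C: inserts after position(s) 6: zaleivezia
2. o -> e, u -> i / F C0 _: no change
3. f -> v, k -> g, p -> b, s -> z, t -> d / V _ V: no change
4. b -> p, d -> t, g -> k / _ #: no change
surface: zaleivezia

cell POLE=ra, TOR=mi, SUR=pa:
underlying: za-leiv-ke-a
1. 0 -> e / C _ C: inserts after position(s) 6: zaleivekea
2. o -> e, u -> i / F C0 _: no change
3. f -> v, k -> g, p -> b, s -> z, t -> d / V _ V: fires at position(s) 8: zaleivegea
4. b -> p, d -> t, g -> k / _ #: no change
surface: zaleivegea

cell POLE=ma, TOR=gu, SUR=pa:
underlying: za-leiv-aka-se
1. 0 -> e / C _ C: no change
2. o -> e, u -> i / F C0 _: no change
3. f -> v, k -> g, p -> b, s -> z, t -> d / V _ V: fires at position(s) 8, 10: zaleivagaze
4. b -> p, d -> t, g -> k / _ #: no change
surface: zaleivagaze


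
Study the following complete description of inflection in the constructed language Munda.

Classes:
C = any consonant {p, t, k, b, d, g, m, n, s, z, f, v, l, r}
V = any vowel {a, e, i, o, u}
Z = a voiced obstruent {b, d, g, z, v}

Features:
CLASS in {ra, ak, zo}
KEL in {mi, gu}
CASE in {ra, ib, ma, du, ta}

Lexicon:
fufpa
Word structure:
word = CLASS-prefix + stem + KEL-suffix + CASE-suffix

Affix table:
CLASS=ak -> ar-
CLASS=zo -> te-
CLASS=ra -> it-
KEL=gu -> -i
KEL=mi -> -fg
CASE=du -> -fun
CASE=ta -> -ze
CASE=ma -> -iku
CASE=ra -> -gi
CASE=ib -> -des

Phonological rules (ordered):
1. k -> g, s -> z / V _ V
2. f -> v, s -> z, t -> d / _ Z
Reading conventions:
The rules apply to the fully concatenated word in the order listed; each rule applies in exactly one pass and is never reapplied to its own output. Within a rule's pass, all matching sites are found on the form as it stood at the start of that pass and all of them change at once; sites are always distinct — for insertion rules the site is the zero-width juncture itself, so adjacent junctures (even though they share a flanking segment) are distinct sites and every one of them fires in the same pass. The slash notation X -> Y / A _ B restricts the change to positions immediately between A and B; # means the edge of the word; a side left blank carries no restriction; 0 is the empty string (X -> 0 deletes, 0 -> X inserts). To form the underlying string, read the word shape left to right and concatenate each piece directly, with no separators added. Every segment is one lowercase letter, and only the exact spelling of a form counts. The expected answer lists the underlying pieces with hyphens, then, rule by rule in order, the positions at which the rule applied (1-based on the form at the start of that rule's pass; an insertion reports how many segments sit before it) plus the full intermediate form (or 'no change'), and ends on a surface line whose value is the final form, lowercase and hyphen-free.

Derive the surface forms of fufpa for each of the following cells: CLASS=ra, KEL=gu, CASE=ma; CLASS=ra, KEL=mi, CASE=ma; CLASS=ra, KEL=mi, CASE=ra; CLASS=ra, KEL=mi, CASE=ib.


cell CLASS=ra, KEL=gu, CASE=ma:
underlying: it-fufpa-i-iku
1. k -> g, s -> z / V _ V: fires at position(s) 10: itfufpaiigu
2. f -> v, s -> z, t -> d / _ Z: no change
surface: itfufpaiigu

cell CLASS=ra, KEL=mi, CASE=ma:
underlying: it-fufpa-fg-iku
1. k -> g, s -> z / V _ V: fires at position(s) 11: itfufpafgigu
2. f -> v, s -> z, t -> d / _ Z: fires at position(s) 8: itfufpavgigu
surface: itfufpavgigu

cell CLASS=ra, KEL=mi, CASE=ra:
underlying: it-fufpa-fg-gi
1. k -> g, s -> z / V _ V: no change
2. f -> v, s -> z, t -> d / _ Z: fires at position(s) 8: itfufpavggi
surface: itfufpavggi

cell CLASS=ra, KEL=mi, CASE=ib:
underlying: it-fufpa-fg-des
1. k -> g, s -> z / V _ V: no change
2. f -> v, s -> z, t -> d / _ Z: fires at position(s) 8: itfufpavgdes
surface: itfufpavgdes


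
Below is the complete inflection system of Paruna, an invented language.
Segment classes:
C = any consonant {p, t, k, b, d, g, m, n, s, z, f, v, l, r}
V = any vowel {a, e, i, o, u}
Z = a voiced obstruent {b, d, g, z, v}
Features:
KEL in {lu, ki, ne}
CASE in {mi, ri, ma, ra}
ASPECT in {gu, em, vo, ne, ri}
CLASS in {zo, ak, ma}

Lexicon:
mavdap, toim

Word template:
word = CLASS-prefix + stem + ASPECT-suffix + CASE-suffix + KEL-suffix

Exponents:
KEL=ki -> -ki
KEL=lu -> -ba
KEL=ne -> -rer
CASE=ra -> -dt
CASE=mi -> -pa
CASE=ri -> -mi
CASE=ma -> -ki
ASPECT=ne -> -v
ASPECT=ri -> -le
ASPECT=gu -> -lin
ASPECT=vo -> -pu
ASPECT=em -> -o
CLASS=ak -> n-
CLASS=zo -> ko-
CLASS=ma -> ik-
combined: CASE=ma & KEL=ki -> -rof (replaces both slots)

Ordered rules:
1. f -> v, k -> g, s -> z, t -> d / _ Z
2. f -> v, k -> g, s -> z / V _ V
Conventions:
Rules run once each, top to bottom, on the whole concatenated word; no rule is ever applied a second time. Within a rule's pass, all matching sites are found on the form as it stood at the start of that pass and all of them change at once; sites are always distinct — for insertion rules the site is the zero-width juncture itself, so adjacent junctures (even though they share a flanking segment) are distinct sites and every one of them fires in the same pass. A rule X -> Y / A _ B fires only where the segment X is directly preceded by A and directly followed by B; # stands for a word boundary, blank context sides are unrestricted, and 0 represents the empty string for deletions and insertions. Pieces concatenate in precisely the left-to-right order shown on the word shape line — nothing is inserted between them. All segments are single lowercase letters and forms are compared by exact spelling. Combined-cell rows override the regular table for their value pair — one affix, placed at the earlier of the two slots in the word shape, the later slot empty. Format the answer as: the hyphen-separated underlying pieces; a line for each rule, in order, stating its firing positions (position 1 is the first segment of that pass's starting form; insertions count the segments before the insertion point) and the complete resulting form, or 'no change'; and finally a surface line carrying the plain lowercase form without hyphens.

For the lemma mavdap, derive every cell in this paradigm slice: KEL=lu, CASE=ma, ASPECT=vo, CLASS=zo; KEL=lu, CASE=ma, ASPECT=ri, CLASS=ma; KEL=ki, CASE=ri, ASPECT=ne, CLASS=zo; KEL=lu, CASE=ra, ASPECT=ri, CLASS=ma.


cell KEL=lu, CASE=ma, ASPECT=vo, CLASS=zo:
underlying: ko-mavdap-pu-ki-ba
1. f -> v, k -> g, s -> z, t -> d / _ Z: no change
2. f -> v, k -> g, s -> z / V _ V: fires at position(s) 11: komavdappugiba
surface: komavdappugiba

cell KEL=lu, CASE=ma, ASPECT=ri, CLASS=ma:
underlying: ik-mavdap-le-ki-ba
1. f -> v, k -> g, s -> z, t -> d / _ Z: no change
2. f -> v, k -> g, s -> z / V _ V: fires at position(s) 11: ikmavdaplegiba
surface: ikmavdaplegiba

cell KEL=ki, CASE=ri, ASPECT=ne, CLASS=zo:
underlying: ko-mavdap-v-mi-ki
1. f -> v, k -> g, s -> z, t -> d / _ Z: no change
2. f -> v, k -> g, s -> z / V _ V: fires at position(s) 12: komavdapvmigi
surface: komavdapvmigi

cell KEL=lu, CASE=ra, ASPECT=ri, CLASS=ma:
underlying: ik-mavdap-le-dt-ba
1. f -> v, k -> g, s -> z, t -> d / _ Z: fires at position(s) 12: ikmavdapleddba
2. f -> v, k -> g, s -> z / V _ V: no change
surface: ikmavdapleddba


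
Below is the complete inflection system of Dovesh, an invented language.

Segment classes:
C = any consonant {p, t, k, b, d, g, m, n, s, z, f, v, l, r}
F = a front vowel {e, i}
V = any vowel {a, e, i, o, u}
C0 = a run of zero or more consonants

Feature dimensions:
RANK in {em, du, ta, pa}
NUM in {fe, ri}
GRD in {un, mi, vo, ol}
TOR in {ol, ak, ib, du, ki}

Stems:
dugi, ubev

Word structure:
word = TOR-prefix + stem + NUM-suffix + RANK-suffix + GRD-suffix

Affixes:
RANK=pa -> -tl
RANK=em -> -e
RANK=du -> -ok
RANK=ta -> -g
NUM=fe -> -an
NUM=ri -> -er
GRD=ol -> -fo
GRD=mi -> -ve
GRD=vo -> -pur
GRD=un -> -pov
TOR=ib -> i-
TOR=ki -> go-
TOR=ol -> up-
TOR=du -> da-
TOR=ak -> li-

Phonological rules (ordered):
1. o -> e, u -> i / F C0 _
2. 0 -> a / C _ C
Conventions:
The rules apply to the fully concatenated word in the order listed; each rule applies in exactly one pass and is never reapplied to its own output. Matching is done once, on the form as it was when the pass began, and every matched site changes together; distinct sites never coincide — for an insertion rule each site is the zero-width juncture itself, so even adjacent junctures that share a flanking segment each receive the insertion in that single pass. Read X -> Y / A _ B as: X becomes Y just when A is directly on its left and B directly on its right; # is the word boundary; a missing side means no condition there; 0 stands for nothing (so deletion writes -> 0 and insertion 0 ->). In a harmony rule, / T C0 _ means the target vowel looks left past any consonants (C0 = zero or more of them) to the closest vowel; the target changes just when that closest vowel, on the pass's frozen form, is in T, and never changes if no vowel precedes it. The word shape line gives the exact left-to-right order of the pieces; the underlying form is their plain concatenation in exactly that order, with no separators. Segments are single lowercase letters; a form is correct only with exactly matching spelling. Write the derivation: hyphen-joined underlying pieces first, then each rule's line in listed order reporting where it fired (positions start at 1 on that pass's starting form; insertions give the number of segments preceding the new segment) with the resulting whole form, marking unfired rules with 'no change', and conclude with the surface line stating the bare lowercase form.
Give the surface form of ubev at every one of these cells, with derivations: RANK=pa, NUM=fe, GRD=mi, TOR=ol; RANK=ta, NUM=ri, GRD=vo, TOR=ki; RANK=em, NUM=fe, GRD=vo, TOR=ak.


cell RANK=pa, NUM=fe, GRD=mi, TOR=ol:
underlying: up-ubev-an-tl-ve
1. o -> e, u -> i / F C0 _: no change
2. 0 -> a / C _ C: inserts after position(s) 8, 9, 10: upubevanatalave
surface: upubevanatalave

cell RANK=ta, NUM=ri, GRD=vo, TOR=ki:
underlying: go-ubev-er-g-pur
1. o -> e, u -> i / F C0 _: fires at position(s) 11: goubevergpir
2. 0 -> a / C _ C: inserts after position(s) 8, 9: goubeveragapir
surface: goubeveragapir

cell RANK=em, NUM=fe, GRD=vo, TOR=ak:
underlying: li-ubev-an-e-pur
1. o -> e, u -> i / F C0 _: fires at position(s) 3, 11: liibevanepir
2. 0 -> a / C _ C: no change
surface: liibevanepir


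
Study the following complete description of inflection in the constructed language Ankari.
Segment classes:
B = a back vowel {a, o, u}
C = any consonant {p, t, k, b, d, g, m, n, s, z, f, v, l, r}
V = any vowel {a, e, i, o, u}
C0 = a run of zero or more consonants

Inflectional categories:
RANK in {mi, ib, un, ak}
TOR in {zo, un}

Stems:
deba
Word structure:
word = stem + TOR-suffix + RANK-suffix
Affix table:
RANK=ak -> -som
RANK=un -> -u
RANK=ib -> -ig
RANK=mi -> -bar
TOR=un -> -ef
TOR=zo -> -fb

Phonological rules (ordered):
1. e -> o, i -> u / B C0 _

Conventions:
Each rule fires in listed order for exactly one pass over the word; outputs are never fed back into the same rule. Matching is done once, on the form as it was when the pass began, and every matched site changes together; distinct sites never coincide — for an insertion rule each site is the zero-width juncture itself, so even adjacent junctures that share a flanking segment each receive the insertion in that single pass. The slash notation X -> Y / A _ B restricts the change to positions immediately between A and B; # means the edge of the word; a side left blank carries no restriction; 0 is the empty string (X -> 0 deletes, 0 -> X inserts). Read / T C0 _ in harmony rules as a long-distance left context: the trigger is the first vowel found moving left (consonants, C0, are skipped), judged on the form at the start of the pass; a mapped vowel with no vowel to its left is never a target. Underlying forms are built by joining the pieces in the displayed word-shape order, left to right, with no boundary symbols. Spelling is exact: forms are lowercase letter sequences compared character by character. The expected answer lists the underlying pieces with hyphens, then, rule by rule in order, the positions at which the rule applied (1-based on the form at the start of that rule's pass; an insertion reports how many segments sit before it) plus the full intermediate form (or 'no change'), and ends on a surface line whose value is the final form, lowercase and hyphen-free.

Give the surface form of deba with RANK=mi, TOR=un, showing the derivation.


underlying: deba-ef-bar
1. e -> o, i -> u / B C0 _: fires at position(s) 5: debaofbar
surface: debaofbar


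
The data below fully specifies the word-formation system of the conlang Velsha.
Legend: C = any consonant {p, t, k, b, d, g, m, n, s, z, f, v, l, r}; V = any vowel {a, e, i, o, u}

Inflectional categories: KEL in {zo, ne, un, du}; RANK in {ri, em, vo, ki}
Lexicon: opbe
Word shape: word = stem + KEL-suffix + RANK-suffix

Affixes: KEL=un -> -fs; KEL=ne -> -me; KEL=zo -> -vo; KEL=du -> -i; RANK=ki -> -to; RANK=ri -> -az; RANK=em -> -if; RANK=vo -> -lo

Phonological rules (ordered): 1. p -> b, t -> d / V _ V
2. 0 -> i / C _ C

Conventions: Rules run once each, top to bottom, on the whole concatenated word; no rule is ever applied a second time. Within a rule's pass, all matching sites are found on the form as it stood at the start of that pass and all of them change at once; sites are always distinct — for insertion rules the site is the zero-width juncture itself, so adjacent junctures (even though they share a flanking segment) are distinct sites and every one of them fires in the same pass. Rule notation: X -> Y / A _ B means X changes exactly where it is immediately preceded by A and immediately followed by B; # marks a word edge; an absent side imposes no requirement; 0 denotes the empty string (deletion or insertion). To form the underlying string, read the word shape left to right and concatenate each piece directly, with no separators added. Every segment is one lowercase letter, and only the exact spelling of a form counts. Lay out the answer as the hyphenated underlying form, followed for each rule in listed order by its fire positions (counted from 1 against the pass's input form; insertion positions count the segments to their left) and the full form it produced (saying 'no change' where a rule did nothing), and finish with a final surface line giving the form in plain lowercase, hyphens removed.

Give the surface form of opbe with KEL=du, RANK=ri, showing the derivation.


underlying: opbe-i-az
1. p -> b, t -> d / V _ V: no change
2. 0 -> i / C _ C: inserts after position(s) 2: opibeiaz
surface: opibeiaz


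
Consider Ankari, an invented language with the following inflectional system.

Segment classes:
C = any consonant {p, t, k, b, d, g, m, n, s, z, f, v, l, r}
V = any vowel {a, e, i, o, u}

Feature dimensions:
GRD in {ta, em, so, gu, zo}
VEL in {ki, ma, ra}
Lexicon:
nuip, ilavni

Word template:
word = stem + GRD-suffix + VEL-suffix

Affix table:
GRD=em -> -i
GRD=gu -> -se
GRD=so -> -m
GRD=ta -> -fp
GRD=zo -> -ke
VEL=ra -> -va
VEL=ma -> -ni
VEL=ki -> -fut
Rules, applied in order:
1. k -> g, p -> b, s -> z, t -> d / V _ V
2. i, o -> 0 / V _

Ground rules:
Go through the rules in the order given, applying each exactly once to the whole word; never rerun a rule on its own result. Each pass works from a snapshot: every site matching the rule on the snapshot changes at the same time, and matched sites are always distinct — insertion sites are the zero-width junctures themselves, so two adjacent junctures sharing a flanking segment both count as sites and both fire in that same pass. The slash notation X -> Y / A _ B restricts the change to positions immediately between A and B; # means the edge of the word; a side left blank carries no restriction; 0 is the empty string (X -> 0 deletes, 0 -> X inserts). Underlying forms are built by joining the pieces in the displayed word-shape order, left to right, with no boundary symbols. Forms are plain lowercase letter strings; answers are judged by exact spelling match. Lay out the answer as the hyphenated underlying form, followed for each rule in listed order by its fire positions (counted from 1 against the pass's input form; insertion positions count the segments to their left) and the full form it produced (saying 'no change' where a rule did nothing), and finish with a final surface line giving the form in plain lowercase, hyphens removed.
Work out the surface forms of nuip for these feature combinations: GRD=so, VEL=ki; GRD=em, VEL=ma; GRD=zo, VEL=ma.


cell GRD=so, VEL=ki:
underlying: nuip-m-fut
1. k -> g, p -> b, s -> z, t -> d / V _ V: no change
2. i, o -> 0 / V _: fires at position(s) 3: nupmfut
surface: nupmfut

cell GRD=em, VEL=ma:
underlying: nuip-i-ni
1. k -> g, p -> b, s -> z, t -> d / V _ V: fires at position(s) 4: nuibini
2. i, o -> 0 / V _: fires at position(s) 3: nubini
surface: nubini

cell GRD=zo, VEL=ma:
underlying: nuip-ke-ni
1. k -> g, p -> b, s -> z, t -> d / V _ V: no change
2. i, o -> 0 / V _: fires at position(s) 3: nupkeni
surface: nupkeni


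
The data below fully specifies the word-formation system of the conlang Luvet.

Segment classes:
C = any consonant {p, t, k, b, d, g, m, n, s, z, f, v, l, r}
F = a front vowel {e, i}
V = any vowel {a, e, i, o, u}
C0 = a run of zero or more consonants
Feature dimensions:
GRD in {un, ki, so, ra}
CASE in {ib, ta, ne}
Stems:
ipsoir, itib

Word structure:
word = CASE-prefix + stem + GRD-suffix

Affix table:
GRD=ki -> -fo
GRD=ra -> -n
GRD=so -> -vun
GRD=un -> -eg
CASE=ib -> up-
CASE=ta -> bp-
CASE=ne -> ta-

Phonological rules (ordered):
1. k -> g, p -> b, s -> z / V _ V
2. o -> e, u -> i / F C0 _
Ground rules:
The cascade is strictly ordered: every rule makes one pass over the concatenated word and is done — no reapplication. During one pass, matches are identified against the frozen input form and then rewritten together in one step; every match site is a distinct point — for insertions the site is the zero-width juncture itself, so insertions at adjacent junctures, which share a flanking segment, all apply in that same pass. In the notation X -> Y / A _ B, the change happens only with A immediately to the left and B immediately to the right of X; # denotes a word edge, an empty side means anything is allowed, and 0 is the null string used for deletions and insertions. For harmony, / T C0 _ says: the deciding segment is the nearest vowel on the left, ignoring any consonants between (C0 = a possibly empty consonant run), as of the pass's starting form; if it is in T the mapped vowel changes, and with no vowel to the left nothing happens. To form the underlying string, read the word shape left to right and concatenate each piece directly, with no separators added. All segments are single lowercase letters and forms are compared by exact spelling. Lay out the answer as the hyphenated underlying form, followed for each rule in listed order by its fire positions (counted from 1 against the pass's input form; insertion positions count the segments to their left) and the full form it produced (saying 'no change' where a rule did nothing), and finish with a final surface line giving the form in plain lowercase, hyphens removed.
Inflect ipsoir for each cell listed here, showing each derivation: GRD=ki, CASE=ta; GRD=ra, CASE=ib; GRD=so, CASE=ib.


cell GRD=ki, CASE=ta:
underlying: bp-ipsoir-fo
1. k -> g, p -> b, s -> z / V _ V: no change
2. o -> e, u -> i / F C0 _: fires at position(s) 6, 10: bpipseirfe
surface: bpipseirfe

cell GRD=ra, CASE=ib:
underlying: up-ipsoir-n
1. k -> g, p -> b, s -> z / V _ V: fires at position(s) 2: ubipsoirn
2. o -> e, u -> i / F C0 _: fires at position(s) 6: ubipseirn
surface: ubipseirn

cell GRD=so, CASE=ib:
underlying: up-ipsoir-vun
1. k -> g, p -> b, s -> z / V _ V: fires at position(s) 2: ubipsoirvun
2. o -> e, u -> i / F C0 _: fires at position(s) 6, 10: ubipseirvin
surface: ubipseirvin
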